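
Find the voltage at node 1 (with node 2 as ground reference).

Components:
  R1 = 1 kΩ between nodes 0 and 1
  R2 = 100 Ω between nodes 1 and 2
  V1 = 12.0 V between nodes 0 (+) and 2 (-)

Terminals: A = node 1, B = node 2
Nodal analysis, taking node 2 as the 0 V reference.
Source V1 fixes V_0 = 12 V.
KCL at each unknown node (sum of currents leaving = 0; resistances in Ω):
  Node 1: (V_1 - 12)/1000 + (V_1 - 0)/100 = 0
Collecting terms: 0.011 × V_1 = 0.012  =>  V_1 = 1.091 V
The requested potential is V_1 = 1.091 V.

Final answer: V_1 = 1.091 V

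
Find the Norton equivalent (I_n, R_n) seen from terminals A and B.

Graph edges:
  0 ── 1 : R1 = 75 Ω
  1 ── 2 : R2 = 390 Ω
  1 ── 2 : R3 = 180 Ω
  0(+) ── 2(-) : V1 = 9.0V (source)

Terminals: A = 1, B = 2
Find the Thévenin equivalent first; then I_n = V_th/R_th and R_n = R_th.
Step 1 — V_th is the open-circuit voltage V_A - V_B (nothing connected across the terminals).
Nodal analysis, taking node 2 as the 0 V reference.
Source V1 fixes V_0 = 9 V.
KCL at each unknown node (sum of currents leaving = 0; resistances in Ω):
  Node 1: (V_1 - 9)/75 + (V_1 - 0)/390 + (V_1 - 0)/180 = 0
Collecting terms: 0.02145 × V_1 = 0.12  =>  V_1 = 5.594 V
V_th = V_1 - V_2 = 5.594 - 0 = 5.594 V
Step 2 — R_th: zero the source — replace V1 by a short circuit (node 2 merges into node 0) — and find the resistance seen between A (node 1) and B (node 0).
Reduce the network between node 1 (A) and node 0 (B) by series/parallel combination:
  Rp1 = R1 ‖ R2 ‖ R3 (parallel, all between nodes 0 and 1) = 1/(1/75 + 1/390 + 1/180) = 46.61 Ω
R_th = 46.61 Ω
I_n = V_th/R_th = 5.594/46.61 = 0.12 A, and R_n = R_th = 46.61 Ω

Final answer: I_n = 0.12 A, R_n = 46.61 Ω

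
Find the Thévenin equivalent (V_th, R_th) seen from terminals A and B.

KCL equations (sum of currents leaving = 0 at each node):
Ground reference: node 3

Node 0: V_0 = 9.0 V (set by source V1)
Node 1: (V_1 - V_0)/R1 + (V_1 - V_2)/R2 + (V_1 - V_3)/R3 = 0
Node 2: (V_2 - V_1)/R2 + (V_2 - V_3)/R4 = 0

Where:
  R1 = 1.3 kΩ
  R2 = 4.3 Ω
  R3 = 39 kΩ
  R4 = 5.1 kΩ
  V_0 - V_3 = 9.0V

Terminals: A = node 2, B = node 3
Step 1 — V_th is the open-circuit voltage V_A - V_B (nothing connected across the terminals).
Nodal analysis, taking node 3 as the 0 V reference.
Source V1 fixes V_0 = 9 V.
KCL at each unknown node (sum of currents leaving = 0; resistances in Ω):
  Node 1: (V_1 - 9)/1300 + (V_1 - V_2)/4.3 + (V_1 - 0)/39000 = 0
  Node 2: (V_2 - V_1)/4.3 + (V_2 - 0)/5100 = 0
Collecting terms (coefficients in siemens):
  0.2334·V_1 - 0.2326·V_2 = 0.006923
  0.2328·V_2 - 0.2326·V_1 = 0
Determinant D = (0.2334)(0.2328) - (-0.2326)(-0.2326) = 0.0002306
V_1 = [(0.006923)(0.2328) - (-0.2326)(0)]/D = 6.987 V
V_2 = [(0.2334)(0) - (0.006923)(-0.2326)]/D = 6.982 V
V_th = V_2 - V_3 = 6.982 - 0 = 6.982 V
Step 2 — R_th: zero the source — replace V1 by a short circuit (node 3 merges into node 0) — and find the resistance seen between A (node 2) and B (node 0).
Reduce the network between node 2 (A) and node 0 (B) by series/parallel combination:
  Rp1 = R1 ‖ R3 (parallel, both between nodes 0 and 1) = 1/(1/1300 + 1/39000) = 1258 Ω
  Rs1 = R2 + Rp1 (series, joined only at node 1) = 4.3 + 1258 = 1262 Ω
  Rp2 = R4 ‖ Rs1 (parallel, both between nodes 0 and 2) = 1/(1/5100 + 1/1262) = 1012 Ω
R_th = 1.012 kΩ

Final answer: V_th = 6.982 V, R_th = 1.012 kΩ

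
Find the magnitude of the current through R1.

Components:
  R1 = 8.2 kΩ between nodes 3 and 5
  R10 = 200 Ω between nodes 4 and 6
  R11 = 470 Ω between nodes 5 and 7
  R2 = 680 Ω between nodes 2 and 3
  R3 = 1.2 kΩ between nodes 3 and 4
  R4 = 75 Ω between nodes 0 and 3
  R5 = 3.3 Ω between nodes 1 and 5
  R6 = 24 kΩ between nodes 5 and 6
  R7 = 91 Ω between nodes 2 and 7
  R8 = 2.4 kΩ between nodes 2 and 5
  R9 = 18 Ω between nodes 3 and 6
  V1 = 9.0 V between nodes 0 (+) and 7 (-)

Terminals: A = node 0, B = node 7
Nodal analysis, taking node 7 as the 0 V reference.
Source V1 fixes V_0 = 9 V.
KCL at each unknown node (sum of currents leaving = 0; resistances in Ω):
  Node 1: (V_1 - V_5)/3.3 = 0
  Node 2: (V_2 - V_3)/680 + (V_2 - 0)/91 + (V_2 - V_5)/2400 = 0
  Node 3: (V_3 - V_5)/8200 + (V_3 - V_2)/680 + (V_3 - V_4)/1200 + (V_3 - 9)/75 + (V_3 - V_6)/18 = 0
  Node 4: (V_4 - V_3)/1200 + (V_4 - V_6)/200 = 0
  Node 5: (V_5 - V_3)/8200 + (V_5 - V_1)/3.3 + (V_5 - V_6)/24000 + (V_5 - V_2)/2400 + (V_5 - 0)/470 = 0
  Node 6: (V_6 - V_5)/24000 + (V_6 - V_3)/18 + (V_6 - V_4)/200 = 0
Collecting terms (coefficients in siemens):
  0.303·V_1 - 0.303·V_5 = 0
  0.01288·V_2 - 0.001471·V_3 - 0.0004167·V_5 = 0
  0.07131·V_3 - 0.001471·V_2 - 0.0008333·V_4 - 0.000122·V_5 - 0.05556·V_6 = 0.12
  0.005833·V_4 - 0.0008333·V_3 - 0.005·V_6 = 0
  0.3057·V_5 - 0.303·V_1 - 0.0004167·V_2 - 0.000122·V_3 - 0.00004167·V_6 = 0
  0.0606·V_6 - 0.05556·V_3 - 0.005·V_4 - 0.00004167·V_5 = 0
Solving these 6 simultaneous equations (Gaussian elimination) gives:
  V_1 = 0.6362 V, V_2 = 0.9477 V, V_3 = 8.117 V, V_4 = 8.113 V
  V_5 = 0.6362 V, V_6 = 8.112 V
I_R1 = (V_3 - V_5)/R1 = (8.117 - 0.6362)/8200 = 0.0009123 A
|I_R1| = 0.0009123 A

Final answer: |I_R1| = 0.0009123 A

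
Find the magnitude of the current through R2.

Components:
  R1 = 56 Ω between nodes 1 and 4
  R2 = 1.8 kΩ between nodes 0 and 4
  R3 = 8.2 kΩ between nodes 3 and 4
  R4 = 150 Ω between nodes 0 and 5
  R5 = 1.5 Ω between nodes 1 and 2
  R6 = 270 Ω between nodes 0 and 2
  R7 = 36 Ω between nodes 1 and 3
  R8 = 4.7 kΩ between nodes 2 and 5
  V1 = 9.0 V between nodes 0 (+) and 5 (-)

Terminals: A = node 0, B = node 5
Nodal analysis, taking node 5 as the 0 V reference.
Source V1 fixes V_0 = 9 V.
KCL at each unknown node (sum of currents leaving = 0; resistances in Ω):
  Node 1: (V_1 - V_4)/56 + (V_1 - V_2)/1.5 + (V_1 - V_3)/36 = 0
  Node 2: (V_2 - V_1)/1.5 + (V_2 - 9)/270 + (V_2 - 0)/4700 = 0
  Node 3: (V_3 - V_4)/8200 + (V_3 - V_1)/36 = 0
  Node 4: (V_4 - V_1)/56 + (V_4 - 9)/1800 + (V_4 - V_3)/8200 = 0
Collecting terms (coefficients in siemens):
  0.7123·V_1 - 0.6667·V_2 - 0.02778·V_3 - 0.01786·V_4 = 0
  0.6706·V_2 - 0.6667·V_1 = 0.03333
  0.0279·V_3 - 0.02778·V_1 - 0.000122·V_4 = 0
  0.01853·V_4 - 0.01786·V_1 - 0.000122·V_3 = 0.005
Solving these 4 simultaneous equations (Gaussian elimination) gives:
  V_1 = 8.571 V, V_2 = 8.57 V, V_3 = 8.571 V, V_4 = 8.583 V
I_R2 = (V_0 - V_4)/R2 = (9 - 8.583)/1800 = 0.0002315 A
|I_R2| = 0.0002315 A

Final answer: |I_R2| = 0.0002315 A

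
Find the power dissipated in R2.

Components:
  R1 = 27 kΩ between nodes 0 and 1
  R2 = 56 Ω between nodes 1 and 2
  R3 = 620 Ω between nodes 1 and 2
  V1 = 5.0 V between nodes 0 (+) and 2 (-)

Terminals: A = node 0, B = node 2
Nodal analysis, taking node 2 as the 0 V reference.
Source V1 fixes V_0 = 5 V.
KCL at each unknown node (sum of currents leaving = 0; resistances in Ω):
  Node 1: (V_1 - 5)/27000 + (V_1 - 0)/56 + (V_1 - 0)/620 = 0
Collecting terms: 0.01951 × V_1 = 0.0001852  =>  V_1 = 0.009493 V
I_R2 = (V_1 - V_2)/R2 = (0.009493 - 0)/56 = 0.0001695 A
P_R2 = I_R2² × R2 = (0.0001695)² × 56 = 0.000001609 W

Final answer: 1.609e-06 W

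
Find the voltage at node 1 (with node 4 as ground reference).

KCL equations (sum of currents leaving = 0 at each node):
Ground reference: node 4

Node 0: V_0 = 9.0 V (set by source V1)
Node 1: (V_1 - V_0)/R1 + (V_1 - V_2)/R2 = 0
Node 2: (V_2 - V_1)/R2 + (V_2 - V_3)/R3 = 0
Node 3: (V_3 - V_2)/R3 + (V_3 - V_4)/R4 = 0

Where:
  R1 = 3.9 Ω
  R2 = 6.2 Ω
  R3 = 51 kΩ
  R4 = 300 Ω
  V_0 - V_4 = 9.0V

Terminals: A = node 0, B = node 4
Nodal analysis, taking node 4 as the 0 V reference.
Source V1 fixes V_0 = 9 V.
KCL at each unknown node (sum of currents leaving = 0; resistances in Ω):
  Node 1: (V_1 - 9)/3.9 + (V_1 - V_2)/6.2 = 0
  Node 2: (V_2 - V_1)/6.2 + (V_2 - V_3)/51000 = 0
  Node 3: (V_3 - V_2)/51000 + (V_3 - 0)/300 = 0
Collecting terms (coefficients in siemens):
  0.4177·V_1 - 0.1613·V_2 = 2.308
  0.1613·V_2 - 0.1613·V_1 - 0.00001961·V_3 = 0
  0.003353·V_3 - 0.00001961·V_2 = 0
Solving these 3 simultaneous equations (Gaussian elimination) gives:
  V_1 = 8.999 V, V_2 = 8.998 V, V_3 = 0.05262 V
The requested potential is V_1 = 8.999 V.

Final answer: V_1 = 8.999 V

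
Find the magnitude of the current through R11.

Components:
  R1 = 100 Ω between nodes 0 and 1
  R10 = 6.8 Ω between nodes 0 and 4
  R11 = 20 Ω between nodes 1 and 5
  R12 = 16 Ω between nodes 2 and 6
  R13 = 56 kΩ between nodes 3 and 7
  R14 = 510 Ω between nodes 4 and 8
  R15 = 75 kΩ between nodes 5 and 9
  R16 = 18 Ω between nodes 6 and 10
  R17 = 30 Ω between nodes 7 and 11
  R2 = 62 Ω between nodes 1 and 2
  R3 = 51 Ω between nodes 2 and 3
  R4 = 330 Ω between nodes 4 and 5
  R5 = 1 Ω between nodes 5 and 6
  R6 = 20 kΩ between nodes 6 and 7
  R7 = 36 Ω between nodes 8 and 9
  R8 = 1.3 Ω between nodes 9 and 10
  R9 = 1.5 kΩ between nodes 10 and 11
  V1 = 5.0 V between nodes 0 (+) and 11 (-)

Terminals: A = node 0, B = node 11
Nodal analysis, taking node 11 as the 0 V reference.
Source V1 fixes V_0 = 5 V.
KCL at each unknown node (sum of currents leaving = 0; resistances in Ω):
  Node 1: (V_1 - 5)/100 + (V_1 - V_2)/62 + (V_1 - V_5)/20 = 0
  Node 2: (V_2 - V_1)/62 + (V_2 - V_3)/51 + (V_2 - V_6)/16 = 0
  Node 3: (V_3 - V_2)/51 + (V_3 - V_7)/56000 = 0
  Node 4: (V_4 - V_5)/330 + (V_4 - 5)/6.8 + (V_4 - V_8)/510 = 0
  Node 5: (V_5 - V_4)/330 + (V_5 - V_6)/1 + (V_5 - V_1)/20 + (V_5 - V_9)/75000 = 0
  Node 6: (V_6 - V_5)/1 + (V_6 - V_7)/20000 + (V_6 - V_2)/16 + (V_6 - V_10)/18 = 0
  Node 7: (V_7 - V_6)/20000 + (V_7 - V_3)/56000 + (V_7 - 0)/30 = 0
  Node 8: (V_8 - V_9)/36 + (V_8 - V_4)/510 = 0
  Node 9: (V_9 - V_8)/36 + (V_9 - V_10)/1.3 + (V_9 - V_5)/75000 = 0
  Node 10: (V_10 - V_9)/1.3 + (V_10 - 0)/1500 + (V_10 - V_6)/18 = 0
Collecting terms (coefficients in siemens):
  0.07613·V_1 - 0.01613·V_2 - 0.05·V_5 = 0.05
  0.09824·V_2 - 0.01613·V_1 - 0.01961·V_3 - 0.0625·V_6 = 0
  0.01963·V_3 - 0.01961·V_2 - 0.00001786·V_7 = 0
  0.152·V_4 - 0.00303·V_5 - 0.001961·V_8 = 0.7353
  1.053·V_5 - 0.05·V_1 - 0.00303·V_4 - 1·V_6 - 0.00001333·V_9 = 0
  1.118·V_6 - 0.0625·V_2 - 1·V_5 - 0.00005·V_7 - 0.05556·V_10 = 0
  0.0334·V_7 - 0.00001786·V_3 - 0.00005·V_6 = 0
  0.02974·V_8 - 0.001961·V_4 - 0.02778·V_9 = 0
  0.797·V_9 - 0.00001333·V_5 - 0.02778·V_8 - 0.7692·V_10 = 0
  0.8255·V_10 - 0.05556·V_6 - 0.7692·V_9 = 0
Solving these 10 simultaneous equations (Gaussian elimination) gives:
  V_1 = 4.782 V, V_2 = 4.752 V, V_3 = 4.748 V, V_4 = 4.991 V
  V_5 = 4.748 V, V_6 = 4.745 V, V_7 = 0.009642 V, V_8 = 4.719 V
  V_9 = 4.699 V, V_10 = 4.699 V
I_R11 = (V_1 - V_5)/R11 = (4.782 - 4.748)/20 = 0.001698 A
|I_R11| = 0.001698 A

Final answer: |I_R11| = 0.001698 A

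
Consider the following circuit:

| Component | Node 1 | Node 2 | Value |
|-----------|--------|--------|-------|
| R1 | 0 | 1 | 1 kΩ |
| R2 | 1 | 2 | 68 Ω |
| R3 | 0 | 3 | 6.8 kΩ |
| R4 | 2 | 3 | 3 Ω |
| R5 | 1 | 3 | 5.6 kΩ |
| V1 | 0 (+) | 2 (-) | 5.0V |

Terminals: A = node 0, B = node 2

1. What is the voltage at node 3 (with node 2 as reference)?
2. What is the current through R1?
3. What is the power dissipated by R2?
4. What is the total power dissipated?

Nodal analysis, taking node 2 as the 0 V reference.
Source V1 fixes V_0 = 5 V.
KCL at each unknown node (sum of currents leaving = 0; resistances in Ω):
  Node 1: (V_1 - 5)/1000 + (V_1 - 0)/68 + (V_1 - V_3)/5600 = 0
  Node 3: (V_3 - 5)/6800 + (V_3 - 0)/3 + (V_3 - V_1)/5600 = 0
Collecting terms (coefficients in siemens):
  0.01588·V_1 - 0.0001786·V_3 = 0.005
  0.3337·V_3 - 0.0001786·V_1 = 0.0007353
Determinant D = (0.01588)(0.3337) - (-0.0001786)(-0.0001786) = 0.0053
V_1 = [(0.005)(0.3337) - (-0.0001786)(0.0007353)]/D = 0.3148 V
V_3 = [(0.01588)(0.0007353) - (0.005)(-0.0001786)]/D = 0.002372 V
Part 1:
  Read off the nodal solution: V_3 = 0.002372 V
Part 2:
  I_R1 = (V_0 - V_1)/R1 = (5 - 0.3148)/1000 = 0.004685 A
  Magnitude: I_R1 = 0.004685 A
Part 3:
  I_R2 = (V_1 - V_2)/R2 = (0.3148 - 0)/68 = 0.004629 A
  P_R2 = I_R2² × R2 = (0.004629)² × 68 = 0.001457 W
Part 4:
  Power in each resistor, P = (ΔV)²/R:
    P_R1 = (5 - 0.3148)²/1000 = 0.02195 W
    P_R2 = (0.3148 - 0)²/68 = 0.001457 W
    P_R3 = (5 - 0.002372)²/6800 = 0.003673 W
    P_R4 = (0 - 0.002372)²/3 = 0.000001876 W
    P_R5 = (0.3148 - 0.002372)²/5600 = 0.00001743 W
  P_total = P_R1 + P_R2 + P_R3 + P_R4 + P_R5 = 0.0271 W

Final answers:
1. V_3 = 0.002372 V
2. I_R1 = 0.004685 A
3. P_R2 = 0.001457 W
4. P_total = 0.0271 W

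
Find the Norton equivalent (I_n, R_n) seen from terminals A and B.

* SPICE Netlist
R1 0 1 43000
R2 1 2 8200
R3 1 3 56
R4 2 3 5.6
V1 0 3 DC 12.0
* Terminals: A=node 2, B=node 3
Find the Thévenin equivalent first; then I_n = V_th/R_th and R_n = R_th.
Step 1 — V_th is the open-circuit voltage V_A - V_B (nothing connected across the terminals).
Nodal analysis, taking node 3 as the 0 V reference.
Source V1 fixes V_0 = 12 V.
KCL at each unknown node (sum of currents leaving = 0; resistances in Ω):
  Node 1: (V_1 - 12)/43000 + (V_1 - V_2)/8200 + (V_1 - 0)/56 = 0
  Node 2: (V_2 - V_1)/8200 + (V_2 - 0)/5.6 = 0
Collecting terms (coefficients in siemens):
  0.018·V_1 - 0.000122·V_2 = 0.0002791
  0.1787·V_2 - 0.000122·V_1 = 0
Determinant D = (0.018)(0.1787) - (-0.000122)(-0.000122) = 0.003217
V_1 = [(0.0002791)(0.1787) - (-0.000122)(0)]/D = 0.0155 V
V_2 = [(0.018)(0) - (0.0002791)(-0.000122)]/D = 0.00001058 V
V_th = V_2 - V_3 = 0.00001058 - 0 = 0.00001058 V
Step 2 — R_th: zero the source — replace V1 by a short circuit (node 3 merges into node 0) — and find the resistance seen between A (node 2) and B (node 0).
Reduce the network between node 2 (A) and node 0 (B) by series/parallel combination:
  Rp1 = R1 ‖ R3 (parallel, both between nodes 0 and 1) = 1/(1/43000 + 1/56) = 55.93 Ω
  Rs1 = R2 + Rp1 (series, joined only at node 1) = 8200 + 55.93 = 8256 Ω
  Rp2 = R4 ‖ Rs1 (parallel, both between nodes 0 and 2) = 1/(1/5.6 + 1/8256) = 5.596 Ω
R_th = 5.596 Ω
I_n = V_th/R_th = 0.00001058/5.596 = 0.00000189 A, and R_n = R_th = 5.596 Ω

Final answer: I_n = 1.89e-06 A, R_n = 5.596 Ω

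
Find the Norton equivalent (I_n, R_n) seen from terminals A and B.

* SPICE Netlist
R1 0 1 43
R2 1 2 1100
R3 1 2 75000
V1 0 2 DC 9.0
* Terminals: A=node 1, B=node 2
Find the Thévenin equivalent first; then I_n = V_th/R_th and R_n = R_th.
Step 1 — V_th is the open-circuit voltage V_A - V_B (nothing connected across the terminals).
Nodal analysis, taking node 2 as the 0 V reference.
Source V1 fixes V_0 = 9 V.
KCL at each unknown node (sum of currents leaving = 0; resistances in Ω):
  Node 1: (V_1 - 9)/43 + (V_1 - 0)/1100 + (V_1 - 0)/75000 = 0
Collecting terms: 0.02418 × V_1 = 0.2093  =>  V_1 = 8.657 V
V_th = V_1 - V_2 = 8.657 - 0 = 8.657 V
Step 2 — R_th: zero the source — replace V1 by a short circuit (node 2 merges into node 0) — and find the resistance seen between A (node 1) and B (node 0).
Reduce the network between node 1 (A) and node 0 (B) by series/parallel combination:
  Rp1 = R1 ‖ R2 ‖ R3 (parallel, all between nodes 0 and 1) = 1/(1/43 + 1/1100 + 1/75000) = 41.36 Ω
R_th = 41.36 Ω
I_n = V_th/R_th = 8.657/41.36 = 0.2093 A, and R_n = R_th = 41.36 Ω

Final answer: I_n = 0.2093 A, R_n = 41.36 Ω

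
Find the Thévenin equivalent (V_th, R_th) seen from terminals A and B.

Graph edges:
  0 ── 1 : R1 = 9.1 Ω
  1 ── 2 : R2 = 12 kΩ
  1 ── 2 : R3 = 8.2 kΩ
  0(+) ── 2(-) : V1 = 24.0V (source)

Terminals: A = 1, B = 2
Step 1 — V_th is the open-circuit voltage V_A - V_B (nothing connected across the terminals).
Nodal analysis, taking node 2 as the 0 V reference.
Source V1 fixes V_0 = 24 V.
KCL at each unknown node (sum of currents leaving = 0; resistances in Ω):
  Node 1: (V_1 - 24)/9.1 + (V_1 - 0)/12000 + (V_1 - 0)/8200 = 0
Collecting terms: 0.1101 × V_1 = 2.637  =>  V_1 = 23.96 V
V_th = V_1 - V_2 = 23.96 - 0 = 23.96 V
Step 2 — R_th: zero the source — replace V1 by a short circuit (node 2 merges into node 0) — and find the resistance seen between A (node 1) and B (node 0).
Reduce the network between node 1 (A) and node 0 (B) by series/parallel combination:
  Rp1 = R1 ‖ R2 ‖ R3 (parallel, all between nodes 0 and 1) = 1/(1/9.1 + 1/12000 + 1/8200) = 9.083 Ω
R_th = 9.083 Ω

Final answer: V_th = 23.96 V, R_th = 9.083 Ω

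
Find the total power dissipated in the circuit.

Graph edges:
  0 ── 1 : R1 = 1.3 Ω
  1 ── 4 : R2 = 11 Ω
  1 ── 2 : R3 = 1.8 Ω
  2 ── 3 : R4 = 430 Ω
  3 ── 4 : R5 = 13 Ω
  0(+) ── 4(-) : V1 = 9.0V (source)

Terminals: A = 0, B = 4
Nodal analysis, taking node 4 as the 0 V reference.
Source V1 fixes V_0 = 9 V.
KCL at each unknown node (sum of currents leaving = 0; resistances in Ω):
  Node 1: (V_1 - 9)/1.3 + (V_1 - 0)/11 + (V_1 - V_2)/1.8 = 0
  Node 2: (V_2 - V_1)/1.8 + (V_2 - V_3)/430 = 0
  Node 3: (V_3 - V_2)/430 + (V_3 - 0)/13 = 0
Collecting terms (coefficients in siemens):
  1.416·V_1 - 0.5556·V_2 = 6.923
  0.5579·V_2 - 0.5556·V_1 - 0.002326·V_3 = 0
  0.07925·V_3 - 0.002326·V_2 = 0
Solving these 3 simultaneous equations (Gaussian elimination) gives:
  V_1 = 8.028 V, V_2 = 7.995 V, V_3 = 0.2346 V
Power in each resistor, P = (ΔV)²/R:
  P_R1 = (9 - 8.028)²/1.3 = 0.7271 W
  P_R2 = (8.028 - 0)²/11 = 5.859 W
  P_R3 = (8.028 - 7.995)²/1.8 = 0.0005863 W
  P_R4 = (7.995 - 0.2346)²/430 = 0.1401 W
  P_R5 = (0.2346 - 0)²/13 = 0.004235 W
P_total = P_R1 + P_R2 + P_R3 + P_R4 + P_R5 = 6.731 W

Final answer: 6.731 W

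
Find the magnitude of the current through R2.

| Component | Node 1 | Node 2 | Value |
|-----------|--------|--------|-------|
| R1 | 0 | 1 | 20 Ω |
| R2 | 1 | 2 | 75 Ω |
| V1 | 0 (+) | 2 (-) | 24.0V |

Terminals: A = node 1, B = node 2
Nodal analysis, taking node 2 as the 0 V reference.
Source V1 fixes V_0 = 24 V.
KCL at each unknown node (sum of currents leaving = 0; resistances in Ω):
  Node 1: (V_1 - 24)/20 + (V_1 - 0)/75 = 0
Collecting terms: 0.06333 × V_1 = 1.2  =>  V_1 = 18.95 V
I_R2 = (V_1 - V_2)/R2 = (18.95 - 0)/75 = 0.2526 A
|I_R2| = 0.2526 A

Final answer: |I_R2| = 0.2526 A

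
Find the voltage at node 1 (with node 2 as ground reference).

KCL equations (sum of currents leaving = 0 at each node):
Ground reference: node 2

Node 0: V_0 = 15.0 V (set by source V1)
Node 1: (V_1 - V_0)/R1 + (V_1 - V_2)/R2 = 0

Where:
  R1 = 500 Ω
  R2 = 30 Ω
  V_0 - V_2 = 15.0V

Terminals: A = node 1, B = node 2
Nodal analysis, taking node 2 as the 0 V reference.
Source V1 fixes V_0 = 15 V.
KCL at each unknown node (sum of currents leaving = 0; resistances in Ω):
  Node 1: (V_1 - 15)/500 + (V_1 - 0)/30 = 0
Collecting terms: 0.03533 × V_1 = 0.03  =>  V_1 = 0.8491 V
The requested potential is V_1 = 0.8491 V.

Final answer: V_1 = 0.8491 V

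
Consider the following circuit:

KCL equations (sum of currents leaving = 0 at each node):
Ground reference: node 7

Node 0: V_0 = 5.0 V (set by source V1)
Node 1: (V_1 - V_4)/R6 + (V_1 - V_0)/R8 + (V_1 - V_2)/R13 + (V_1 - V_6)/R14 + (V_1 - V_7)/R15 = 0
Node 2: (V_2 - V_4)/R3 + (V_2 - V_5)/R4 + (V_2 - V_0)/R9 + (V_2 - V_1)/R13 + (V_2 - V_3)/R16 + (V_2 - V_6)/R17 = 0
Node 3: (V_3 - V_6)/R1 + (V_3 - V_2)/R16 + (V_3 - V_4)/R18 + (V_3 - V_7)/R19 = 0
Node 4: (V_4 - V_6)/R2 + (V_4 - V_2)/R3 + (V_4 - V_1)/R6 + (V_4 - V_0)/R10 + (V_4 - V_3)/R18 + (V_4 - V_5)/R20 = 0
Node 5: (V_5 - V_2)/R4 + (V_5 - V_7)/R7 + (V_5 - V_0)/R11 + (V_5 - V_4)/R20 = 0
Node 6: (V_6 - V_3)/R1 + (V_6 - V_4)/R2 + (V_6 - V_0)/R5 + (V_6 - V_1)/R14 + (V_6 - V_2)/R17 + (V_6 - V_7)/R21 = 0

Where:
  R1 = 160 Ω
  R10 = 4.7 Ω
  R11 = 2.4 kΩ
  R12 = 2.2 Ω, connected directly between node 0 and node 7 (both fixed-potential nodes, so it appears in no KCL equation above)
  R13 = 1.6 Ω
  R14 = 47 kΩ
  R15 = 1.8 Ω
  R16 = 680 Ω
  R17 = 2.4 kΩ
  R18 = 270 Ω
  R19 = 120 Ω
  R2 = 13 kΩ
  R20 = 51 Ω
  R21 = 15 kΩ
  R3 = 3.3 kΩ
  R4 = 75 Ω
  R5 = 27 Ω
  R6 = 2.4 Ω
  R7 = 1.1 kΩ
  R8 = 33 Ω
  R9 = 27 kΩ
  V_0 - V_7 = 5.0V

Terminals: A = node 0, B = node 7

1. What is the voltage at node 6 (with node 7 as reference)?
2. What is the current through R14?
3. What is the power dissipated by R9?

Nodal analysis, taking node 7 as the 0 V reference.
Source V1 fixes V_0 = 5 V.
KCL at each unknown node (sum of currents leaving = 0; resistances in Ω):
  Node 1: (V_1 - V_4)/2.4 + (V_1 - 5)/33 + (V_1 - V_2)/1.6 + (V_1 - V_6)/47000 + (V_1 - 0)/1.8 = 0
  Node 2: (V_2 - V_4)/3300 + (V_2 - V_5)/75 + (V_2 - 5)/27000 + (V_2 - V_1)/1.6 + (V_2 - V_3)/680 + (V_2 - V_6)/2400 = 0
  Node 3: (V_3 - V_6)/160 + (V_3 - V_2)/680 + (V_3 - V_4)/270 + (V_3 - 0)/120 = 0
  Node 4: (V_4 - V_6)/13000 + (V_4 - V_2)/3300 + (V_4 - V_1)/2.4 + (V_4 - 5)/4.7 + (V_4 - V_3)/270 + (V_4 - V_5)/51 = 0
  Node 5: (V_5 - V_2)/75 + (V_5 - 0)/1100 + (V_5 - 5)/2400 + (V_5 - V_4)/51 = 0
  Node 6: (V_6 - V_3)/160 + (V_6 - V_4)/13000 + (V_6 - 5)/27 + (V_6 - V_1)/47000 + (V_6 - V_2)/2400 + (V_6 - 0)/15000 = 0
Collecting terms (coefficients in siemens):
  1.628·V_1 - 0.625·V_2 - 0.4167·V_4 - 0.00002128·V_6 = 0.1515
  0.6406·V_2 - 0.625·V_1 - 0.001471·V_3 - 0.000303·V_4 - 0.01333·V_5 - 0.0004167·V_6 = 0.0001852
  0.01976·V_3 - 0.001471·V_2 - 0.003704·V_4 - 0.00625·V_6 = 0
  0.6531·V_4 - 0.4167·V_1 - 0.000303·V_2 - 0.003704·V_3 - 0.01961·V_5 - 0.00007692·V_6 = 1.064
  0.03427·V_5 - 0.01333·V_2 - 0.01961·V_4 = 0.002083
  0.04387·V_6 - 0.00002128·V_1 - 0.0004167·V_2 - 0.00625·V_3 - 0.00007692·V_4 = 0.1852
Solving these 6 simultaneous equations (Gaussian elimination) gives:
  V_1 = 1.184 V, V_2 = 1.205 V, V_3 = 1.98 V, V_4 = 2.455 V
  V_5 = 1.934 V, V_6 = 4.52 V
Part 1:
  Read off the nodal solution: V_6 = 4.52 V
Part 2:
  I_R14 = (V_1 - V_6)/R14 = (1.184 - 4.52)/47000 = -0.00007097 A
  Magnitude: I_R14 = 0.00007097 A
Part 3:
  I_R9 = (V_0 - V_2)/R9 = (5 - 1.205)/27000 = 0.0001406 A
  P_R9 = I_R9² × R9 = (0.0001406)² × 27000 = 0.0005335 W

Final answers:
1. V_6 = 4.52 V
2. I_R14 = 7.097e-05 A
3. P_R9 = 0.0005335 W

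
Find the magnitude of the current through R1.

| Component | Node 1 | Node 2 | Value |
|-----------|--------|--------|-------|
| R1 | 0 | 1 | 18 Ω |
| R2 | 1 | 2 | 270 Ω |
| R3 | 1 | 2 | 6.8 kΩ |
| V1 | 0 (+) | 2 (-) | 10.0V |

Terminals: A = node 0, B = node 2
Nodal analysis, taking node 2 as the 0 V reference.
Source V1 fixes V_0 = 10 V.
KCL at each unknown node (sum of currents leaving = 0; resistances in Ω):
  Node 1: (V_1 - 10)/18 + (V_1 - 0)/270 + (V_1 - 0)/6800 = 0
Collecting terms: 0.05941 × V_1 = 0.5556  =>  V_1 = 9.352 V
I_R1 = (V_0 - V_1)/R1 = (10 - 9.352)/18 = 0.03601 A
|I_R1| = 0.03601 A

Final answer: |I_R1| = 0.03601 A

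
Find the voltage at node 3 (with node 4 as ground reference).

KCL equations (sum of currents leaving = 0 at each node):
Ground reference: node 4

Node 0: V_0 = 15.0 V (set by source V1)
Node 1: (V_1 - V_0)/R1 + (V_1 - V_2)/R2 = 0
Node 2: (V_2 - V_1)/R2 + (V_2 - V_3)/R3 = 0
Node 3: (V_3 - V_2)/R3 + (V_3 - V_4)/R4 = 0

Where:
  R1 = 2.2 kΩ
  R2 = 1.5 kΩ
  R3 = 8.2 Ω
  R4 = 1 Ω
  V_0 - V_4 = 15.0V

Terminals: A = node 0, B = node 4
Nodal analysis, taking node 4 as the 0 V reference.
Source V1 fixes V_0 = 15 V.
KCL at each unknown node (sum of currents leaving = 0; resistances in Ω):
  Node 1: (V_1 - 15)/2200 + (V_1 - V_2)/1500 = 0
  Node 2: (V_2 - V_1)/1500 + (V_2 - V_3)/8.2 = 0
  Node 3: (V_3 - V_2)/8.2 + (V_3 - 0)/1 = 0
Collecting terms (coefficients in siemens):
  0.001121·V_1 - 0.0006667·V_2 = 0.006818
  0.1226·V_2 - 0.0006667·V_1 - 0.122·V_3 = 0
  1.122·V_3 - 0.122·V_2 = 0
Solving these 3 simultaneous equations (Gaussian elimination) gives:
  V_1 = 6.103 V, V_2 = 0.0372 V, V_3 = 0.004044 V
The requested potential is V_3 = 0.004044 V.

Final answer: V_3 = 0.004044 V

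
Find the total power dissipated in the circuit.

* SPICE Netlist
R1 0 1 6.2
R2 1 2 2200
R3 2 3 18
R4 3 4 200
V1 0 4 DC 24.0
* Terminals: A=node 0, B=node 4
Nodal analysis, taking node 4 as the 0 V reference.
Source V1 fixes V_0 = 24 V.
KCL at each unknown node (sum of currents leaving = 0; resistances in Ω):
  Node 1: (V_1 - 24)/6.2 + (V_1 - V_2)/2200 = 0
  Node 2: (V_2 - V_1)/2200 + (V_2 - V_3)/18 = 0
  Node 3: (V_3 - V_2)/18 + (V_3 - 0)/200 = 0
Collecting terms (coefficients in siemens):
  0.1617·V_1 - 0.0004545·V_2 = 3.871
  0.05601·V_2 - 0.0004545·V_1 - 0.05556·V_3 = 0
  0.06056·V_3 - 0.05556·V_2 = 0
Solving these 3 simultaneous equations (Gaussian elimination) gives:
  V_1 = 23.94 V, V_2 = 2.158 V, V_3 = 1.98 V
Power in each resistor, P = (ΔV)²/R:
  P_R1 = (24 - 23.94)²/6.2 = 0.0006077 W
  P_R2 = (23.94 - 2.158)²/2200 = 0.2156 W
  P_R3 = (2.158 - 1.98)²/18 = 0.001764 W
  P_R4 = (1.98 - 0)²/200 = 0.0196 W
P_total = P_R1 + P_R2 + P_R3 + P_R4 = 0.2376 W

Final answer: 0.2376 W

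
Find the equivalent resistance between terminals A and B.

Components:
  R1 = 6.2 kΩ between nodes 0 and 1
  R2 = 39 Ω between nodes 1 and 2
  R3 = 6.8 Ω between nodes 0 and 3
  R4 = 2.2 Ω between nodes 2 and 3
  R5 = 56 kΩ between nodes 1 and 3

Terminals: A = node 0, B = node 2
The network is not a plain series/parallel combination. Inject a 1 A test current into terminal A (node 0) and return it from terminal B (node 2); then R_eq = V_A / (1 A).
Nodal analysis, taking node 2 as the 0 V reference.
Current source I_test pushes 1 A into node 0 and draws it out of node 2.
KCL at each unknown node (sum of currents leaving = 0; resistances in Ω):
  Node 0: (V_0 - V_1)/6200 + (V_0 - V_3)/6.8 - 1 = 0
  Node 1: (V_1 - V_0)/6200 + (V_1 - 0)/39 + (V_1 - V_3)/56000 = 0
  Node 3: (V_3 - V_0)/6.8 + (V_3 - V_1)/56000 + (V_3 - 0)/2.2 = 0
Collecting terms (coefficients in siemens):
  0.1472·V_0 - 0.0001613·V_1 - 0.1471·V_3 = 1
  0.02582·V_1 - 0.0001613·V_0 - 0.00001786·V_3 = 0
  0.6016·V_3 - 0.1471·V_0 - 0.00001786·V_1 = 0
Solving these 3 simultaneous equations (Gaussian elimination) gives:
  V_0 = 8.987 V, V_1 = 0.05766 V, V_3 = 2.197 V
R_eq = V_0 / 1 A = 8.987 Ω

Final answer: 8.987 Ω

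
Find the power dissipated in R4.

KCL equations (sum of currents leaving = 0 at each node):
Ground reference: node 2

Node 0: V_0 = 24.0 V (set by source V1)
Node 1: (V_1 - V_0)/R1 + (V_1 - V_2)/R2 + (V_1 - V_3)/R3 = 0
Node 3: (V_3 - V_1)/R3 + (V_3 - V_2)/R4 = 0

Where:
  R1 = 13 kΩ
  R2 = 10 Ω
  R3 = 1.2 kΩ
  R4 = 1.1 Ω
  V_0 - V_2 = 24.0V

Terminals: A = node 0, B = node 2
Nodal analysis, taking node 2 as the 0 V reference.
Source V1 fixes V_0 = 24 V.
KCL at each unknown node (sum of currents leaving = 0; resistances in Ω):
  Node 1: (V_1 - 24)/13000 + (V_1 - 0)/10 + (V_1 - V_3)/1200 = 0
  Node 3: (V_3 - V_1)/1200 + (V_3 - 0)/1.1 = 0
Collecting terms (coefficients in siemens):
  0.1009·V_1 - 0.0008333·V_3 = 0.001846
  0.9099·V_3 - 0.0008333·V_1 = 0
Determinant D = (0.1009)(0.9099) - (-0.0008333)(-0.0008333) = 0.09182
V_1 = [(0.001846)(0.9099) - (-0.0008333)(0)]/D = 0.0183 V
V_3 = [(0.1009)(0) - (0.001846)(-0.0008333)]/D = 0.00001676 V
I_R4 = (V_2 - V_3)/R4 = (0 - 0.00001676)/1.1 = -0.00001523 A
P_R4 = I_R4² × R4 = (-0.00001523)² × 1.1 = 0.0000000002552 W

Final answer: 2.552e-10 W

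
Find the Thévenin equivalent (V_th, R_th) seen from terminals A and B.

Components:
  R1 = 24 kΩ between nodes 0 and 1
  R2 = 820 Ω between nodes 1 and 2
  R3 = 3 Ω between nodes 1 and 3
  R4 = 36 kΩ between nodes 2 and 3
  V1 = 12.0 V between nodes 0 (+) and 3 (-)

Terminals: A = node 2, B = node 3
Step 1 — V_th is the open-circuit voltage V_A - V_B (nothing connected across the terminals).
Nodal analysis, taking node 3 as the 0 V reference.
Source V1 fixes V_0 = 12 V.
KCL at each unknown node (sum of currents leaving = 0; resistances in Ω):
  Node 1: (V_1 - 12)/24000 + (V_1 - V_2)/820 + (V_1 - 0)/3 = 0
  Node 2: (V_2 - V_1)/820 + (V_2 - 0)/36000 = 0
Collecting terms (coefficients in siemens):
  0.3346·V_1 - 0.00122·V_2 = 0.0005
  0.001247·V_2 - 0.00122·V_1 = 0
Determinant D = (0.3346)(0.001247) - (-0.00122)(-0.00122) = 0.0004158
V_1 = [(0.0005)(0.001247) - (-0.00122)(0)]/D = 0.0015 V
V_2 = [(0.3346)(0) - (0.0005)(-0.00122)]/D = 0.001466 V
V_th = V_2 - V_3 = 0.001466 - 0 = 0.001466 V
Step 2 — R_th: zero the source — replace V1 by a short circuit (node 3 merges into node 0) — and find the resistance seen between A (node 2) and B (node 0).
Reduce the network between node 2 (A) and node 0 (B) by series/parallel combination:
  Rp1 = R1 ‖ R3 (parallel, both between nodes 0 and 1) = 1/(1/24000 + 1/3) = 3 Ω
  Rs1 = R2 + Rp1 (series, joined only at node 1) = 820 + 3 = 823 Ω
  Rp2 = R4 ‖ Rs1 (parallel, both between nodes 0 and 2) = 1/(1/36000 + 1/823) = 804.6 Ω
R_th = 804.6 Ω

Final answer: V_th = 0.001466 V, R_th = 804.6 Ω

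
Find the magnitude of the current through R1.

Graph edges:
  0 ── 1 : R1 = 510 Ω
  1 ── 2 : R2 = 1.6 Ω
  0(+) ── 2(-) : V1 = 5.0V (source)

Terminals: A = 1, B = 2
Nodal analysis, taking node 2 as the 0 V reference.
Source V1 fixes V_0 = 5 V.
KCL at each unknown node (sum of currents leaving = 0; resistances in Ω):
  Node 1: (V_1 - 5)/510 + (V_1 - 0)/1.6 = 0
Collecting terms: 0.627 × V_1 = 0.009804  =>  V_1 = 0.01564 V
I_R1 = (V_0 - V_1)/R1 = (5 - 0.01564)/510 = 0.009773 A
|I_R1| = 0.009773 A

Final answer: |I_R1| = 0.009773 A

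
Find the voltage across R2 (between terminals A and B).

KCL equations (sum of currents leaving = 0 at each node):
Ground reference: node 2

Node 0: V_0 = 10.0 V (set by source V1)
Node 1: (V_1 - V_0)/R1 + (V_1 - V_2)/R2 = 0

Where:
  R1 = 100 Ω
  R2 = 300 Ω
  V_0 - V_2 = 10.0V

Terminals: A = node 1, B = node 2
R1 and R2 are in series across V1 (node 0 → node 1 → node 2), and the output A–B is taken across R2, so this is a voltage divider.
Series current: I = V1/(R1 + R2) = 10/(100 + 300) = 10/400 = 0.025 A
V_R2 = I × R2 = V1 × R2/(R1 + R2) = 10 × 300/400 = 7.5 V

Final answer: 7.5 V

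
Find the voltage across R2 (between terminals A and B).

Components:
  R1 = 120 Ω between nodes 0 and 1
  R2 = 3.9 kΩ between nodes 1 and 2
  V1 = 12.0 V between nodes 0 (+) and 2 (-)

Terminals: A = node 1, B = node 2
R1 and R2 are in series across V1 (node 0 → node 1 → node 2), and the output A–B is taken across R2, so this is a voltage divider.
Series current: I = V1/(R1 + R2) = 12/(120 + 3900) = 12/4020 = 0.002985 A
V_R2 = I × R2 = V1 × R2/(R1 + R2) = 12 × 3900/4020 = 11.64 V

Final answer: 11.64 V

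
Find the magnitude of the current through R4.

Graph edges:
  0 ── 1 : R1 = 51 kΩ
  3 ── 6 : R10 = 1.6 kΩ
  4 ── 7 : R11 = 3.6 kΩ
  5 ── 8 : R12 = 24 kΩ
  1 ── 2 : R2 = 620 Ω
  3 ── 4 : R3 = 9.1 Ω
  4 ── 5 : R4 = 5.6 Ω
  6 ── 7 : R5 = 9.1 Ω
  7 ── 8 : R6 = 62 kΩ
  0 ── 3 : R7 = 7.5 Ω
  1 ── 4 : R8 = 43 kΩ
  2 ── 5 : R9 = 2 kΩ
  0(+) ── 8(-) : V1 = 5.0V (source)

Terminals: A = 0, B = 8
Nodal analysis, taking node 8 as the 0 V reference.
Source V1 fixes V_0 = 5 V.
KCL at each unknown node (sum of currents leaving = 0; resistances in Ω):
  Node 1: (V_1 - 5)/51000 + (V_1 - V_2)/620 + (V_1 - V_4)/43000 = 0
  Node 2: (V_2 - V_1)/620 + (V_2 - V_5)/2000 = 0
  Node 3: (V_3 - V_4)/9.1 + (V_3 - 5)/7.5 + (V_3 - V_6)/1600 = 0
  Node 4: (V_4 - V_3)/9.1 + (V_4 - V_5)/5.6 + (V_4 - V_1)/43000 + (V_4 - V_7)/3600 = 0
  Node 5: (V_5 - V_4)/5.6 + (V_5 - V_2)/2000 + (V_5 - 0)/24000 = 0
  Node 6: (V_6 - V_7)/9.1 + (V_6 - V_3)/1600 = 0
  Node 7: (V_7 - V_6)/9.1 + (V_7 - 0)/62000 + (V_7 - V_4)/3600 = 0
Collecting terms (coefficients in siemens):
  0.001656·V_1 - 0.001613·V_2 - 0.00002326·V_4 = 0.00009804
  0.002113·V_2 - 0.001613·V_1 - 0.0005·V_5 = 0
  0.2438·V_3 - 0.1099·V_4 - 0.000625·V_6 = 0.6667
  0.2888·V_4 - 0.00002326·V_1 - 0.1099·V_3 - 0.1786·V_5 - 0.0002778·V_7 = 0
  0.1791·V_5 - 0.0005·V_2 - 0.1786·V_4 = 0
  0.1105·V_6 - 0.000625·V_3 - 0.1099·V_7 = 0
  0.1102·V_7 - 0.0002778·V_4 - 0.1099·V_6 = 0
Solving these 7 simultaneous equations (Gaussian elimination) gives:
  V_1 = 4.995 V, V_2 = 4.995 V, V_3 = 4.998 V, V_4 = 4.996 V
  V_5 = 4.995 V, V_6 = 4.91 V, V_7 = 4.909 V
I_R4 = (V_4 - V_5)/R4 = (4.996 - 4.995)/5.6 = 0.000208 A
|I_R4| = 0.000208 A

Final answer: |I_R4| = 0.000208 A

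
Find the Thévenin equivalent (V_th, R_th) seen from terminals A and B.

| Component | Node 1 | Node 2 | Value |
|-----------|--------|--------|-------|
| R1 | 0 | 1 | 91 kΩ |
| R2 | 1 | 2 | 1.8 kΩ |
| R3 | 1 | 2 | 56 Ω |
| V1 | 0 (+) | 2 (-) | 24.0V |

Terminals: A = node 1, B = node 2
Step 1 — V_th is the open-circuit voltage V_A - V_B (nothing connected across the terminals).
Nodal analysis, taking node 2 as the 0 V reference.
Source V1 fixes V_0 = 24 V.
KCL at each unknown node (sum of currents leaving = 0; resistances in Ω):
  Node 1: (V_1 - 24)/91000 + (V_1 - 0)/1800 + (V_1 - 0)/56 = 0
Collecting terms: 0.01842 × V_1 = 0.0002637  =>  V_1 = 0.01432 V
V_th = V_1 - V_2 = 0.01432 - 0 = 0.01432 V
Step 2 — R_th: zero the source — replace V1 by a short circuit (node 2 merges into node 0) — and find the resistance seen between A (node 1) and B (node 0).
Reduce the network between node 1 (A) and node 0 (B) by series/parallel combination:
  Rp1 = R1 ‖ R2 ‖ R3 (parallel, all between nodes 0 and 1) = 1/(1/91000 + 1/1800 + 1/56) = 54.28 Ω
R_th = 54.28 Ω

Final answer: V_th = 0.01432 V, R_th = 54.28 Ω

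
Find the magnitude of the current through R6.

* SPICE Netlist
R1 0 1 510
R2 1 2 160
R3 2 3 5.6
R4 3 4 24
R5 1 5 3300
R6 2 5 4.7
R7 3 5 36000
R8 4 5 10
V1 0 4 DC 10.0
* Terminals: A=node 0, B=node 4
Nodal analysis, taking node 4 as the 0 V reference.
Source V1 fixes V_0 = 10 V.
KCL at each unknown node (sum of currents leaving = 0; resistances in Ω):
  Node 1: (V_1 - 10)/510 + (V_1 - V_2)/160 + (V_1 - V_5)/3300 = 0
  Node 2: (V_2 - V_1)/160 + (V_2 - V_3)/5.6 + (V_2 - V_5)/4.7 = 0
  Node 3: (V_3 - V_2)/5.6 + (V_3 - 0)/24 + (V_3 - V_5)/36000 = 0
  Node 5: (V_5 - V_1)/3300 + (V_5 - V_2)/4.7 + (V_5 - V_3)/36000 + (V_5 - 0)/10 = 0
Collecting terms (coefficients in siemens):
  0.008514·V_1 - 0.00625·V_2 - 0.000303·V_5 = 0.01961
  0.3976·V_2 - 0.00625·V_1 - 0.1786·V_3 - 0.2128·V_5 = 0
  0.2203·V_3 - 0.1786·V_2 - 0.00002778·V_5 = 0
  0.3131·V_5 - 0.000303·V_1 - 0.2128·V_2 - 0.00002778·V_3 = 0
Solving these 4 simultaneous equations (Gaussian elimination) gives:
  V_1 = 2.412 V, V_2 = 0.1439 V, V_3 = 0.1167 V, V_5 = 0.1002 V
I_R6 = (V_2 - V_5)/R6 = (0.1439 - 0.1002)/4.7 = 0.009314 A
|I_R6| = 0.009314 A

Final answer: |I_R6| = 0.009314 A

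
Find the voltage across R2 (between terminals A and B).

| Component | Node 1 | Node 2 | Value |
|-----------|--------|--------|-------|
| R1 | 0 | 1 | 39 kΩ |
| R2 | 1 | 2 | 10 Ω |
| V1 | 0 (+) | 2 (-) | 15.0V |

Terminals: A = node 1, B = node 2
R1 and R2 are in series across V1 (node 0 → node 1 → node 2), and the output A–B is taken across R2, so this is a voltage divider.
Series current: I = V1/(R1 + R2) = 15/(39000 + 10) = 15/39010 = 0.0003845 A
V_R2 = I × R2 = V1 × R2/(R1 + R2) = 15 × 10/39010 = 0.003845 V

Final answer: 0.003845 V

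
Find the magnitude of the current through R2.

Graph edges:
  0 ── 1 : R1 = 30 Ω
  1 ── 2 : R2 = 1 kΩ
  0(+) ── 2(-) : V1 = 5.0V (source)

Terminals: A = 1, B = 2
Nodal analysis, taking node 2 as the 0 V reference.
Source V1 fixes V_0 = 5 V.
KCL at each unknown node (sum of currents leaving = 0; resistances in Ω):
  Node 1: (V_1 - 5)/30 + (V_1 - 0)/1000 = 0
Collecting terms: 0.03433 × V_1 = 0.1667  =>  V_1 = 4.854 V
I_R2 = (V_1 - V_2)/R2 = (4.854 - 0)/1000 = 0.004854 A
|I_R2| = 0.004854 A

Final answer: |I_R2| = 0.004854 A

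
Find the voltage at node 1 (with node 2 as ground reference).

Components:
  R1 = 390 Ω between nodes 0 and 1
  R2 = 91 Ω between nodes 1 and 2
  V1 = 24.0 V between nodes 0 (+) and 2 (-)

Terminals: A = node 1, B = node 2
Nodal analysis, taking node 2 as the 0 V reference.
Source V1 fixes V_0 = 24 V.
KCL at each unknown node (sum of currents leaving = 0; resistances in Ω):
  Node 1: (V_1 - 24)/390 + (V_1 - 0)/91 = 0
Collecting terms: 0.01355 × V_1 = 0.06154  =>  V_1 = 4.541 V
The requested potential is V_1 = 4.541 V.

Final answer: V_1 = 4.541 V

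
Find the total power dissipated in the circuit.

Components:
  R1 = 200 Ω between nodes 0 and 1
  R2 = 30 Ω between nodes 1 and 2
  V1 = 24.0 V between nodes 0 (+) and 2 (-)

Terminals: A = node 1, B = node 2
Nodal analysis, taking node 2 as the 0 V reference.
Source V1 fixes V_0 = 24 V.
KCL at each unknown node (sum of currents leaving = 0; resistances in Ω):
  Node 1: (V_1 - 24)/200 + (V_1 - 0)/30 = 0
Collecting terms: 0.03833 × V_1 = 0.12  =>  V_1 = 3.13 V
Power in each resistor, P = (ΔV)²/R:
  P_R1 = (24 - 3.13)²/200 = 2.178 W
  P_R2 = (3.13 - 0)²/30 = 0.3267 W
P_total = P_R1 + P_R2 = 2.504 W

Final answer: 2.504 W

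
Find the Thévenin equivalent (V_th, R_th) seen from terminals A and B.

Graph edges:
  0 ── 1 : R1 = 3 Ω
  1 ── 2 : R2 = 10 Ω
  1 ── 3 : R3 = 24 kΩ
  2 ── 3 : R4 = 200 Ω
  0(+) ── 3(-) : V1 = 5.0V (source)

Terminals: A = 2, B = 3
Step 1 — V_th is the open-circuit voltage V_A - V_B (nothing connected across the terminals).
Nodal analysis, taking node 3 as the 0 V reference.
Source V1 fixes V_0 = 5 V.
KCL at each unknown node (sum of currents leaving = 0; resistances in Ω):
  Node 1: (V_1 - 5)/3 + (V_1 - V_2)/10 + (V_1 - 0)/24000 = 0
  Node 2: (V_2 - V_1)/10 + (V_2 - 0)/200 = 0
Collecting terms (coefficients in siemens):
  0.4334·V_1 - 0.1·V_2 = 1.667
  0.105·V_2 - 0.1·V_1 = 0
Determinant D = (0.4334)(0.105) - (-0.1)(-0.1) = 0.0355
V_1 = [(1.667)(0.105) - (-0.1)(0)]/D = 4.929 V
V_2 = [(0.4334)(0) - (1.667)(-0.1)]/D = 4.694 V
V_th = V_2 - V_3 = 4.694 - 0 = 4.694 V
Step 2 — R_th: zero the source — replace V1 by a short circuit (node 3 merges into node 0) — and find the resistance seen between A (node 2) and B (node 0).
Reduce the network between node 2 (A) and node 0 (B) by series/parallel combination:
  Rp1 = R1 ‖ R3 (parallel, both between nodes 0 and 1) = 1/(1/3 + 1/24000) = 3 Ω
  Rs1 = R2 + Rp1 (series, joined only at node 1) = 10 + 3 = 13 Ω
  Rp2 = R4 ‖ Rs1 (parallel, both between nodes 0 and 2) = 1/(1/200 + 1/13) = 12.21 Ω
R_th = 12.21 Ω

Final answer: V_th = 4.694 V, R_th = 12.21 Ω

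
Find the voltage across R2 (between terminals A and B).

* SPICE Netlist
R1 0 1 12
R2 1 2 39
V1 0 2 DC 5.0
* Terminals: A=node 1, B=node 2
R1 and R2 are in series across V1 (node 0 → node 1 → node 2), and the output A–B is taken across R2, so this is a voltage divider.
Series current: I = V1/(R1 + R2) = 5/(12 + 39) = 5/51 = 0.09804 A
V_R2 = I × R2 = V1 × R2/(R1 + R2) = 5 × 39/51 = 3.824 V

Final answer: 3.824 V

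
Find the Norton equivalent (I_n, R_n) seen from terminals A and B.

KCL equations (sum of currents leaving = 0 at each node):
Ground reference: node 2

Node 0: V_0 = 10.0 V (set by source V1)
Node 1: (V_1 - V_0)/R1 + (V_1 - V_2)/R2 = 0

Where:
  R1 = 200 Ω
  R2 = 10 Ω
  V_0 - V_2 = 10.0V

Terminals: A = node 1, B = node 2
Find the Thévenin equivalent first; then I_n = V_th/R_th and R_n = R_th.
Step 1 — V_th is the open-circuit voltage V_A - V_B (nothing connected across the terminals).
Nodal analysis, taking node 2 as the 0 V reference.
Source V1 fixes V_0 = 10 V.
KCL at each unknown node (sum of currents leaving = 0; resistances in Ω):
  Node 1: (V_1 - 10)/200 + (V_1 - 0)/10 = 0
Collecting terms: 0.105 × V_1 = 0.05  =>  V_1 = 0.4762 V
V_th = V_1 - V_2 = 0.4762 - 0 = 0.4762 V
Step 2 — R_th: zero the source — replace V1 by a short circuit (node 2 merges into node 0) — and find the resistance seen between A (node 1) and B (node 0).
Reduce the network between node 1 (A) and node 0 (B) by series/parallel combination:
  Rp1 = R1 ‖ R2 (parallel, both between nodes 0 and 1) = 1/(1/200 + 1/10) = 9.524 Ω
R_th = 9.524 Ω
I_n = V_th/R_th = 0.4762/9.524 = 0.05 A, and R_n = R_th = 9.524 Ω

Final answer: I_n = 0.05 A, R_n = 9.524 Ω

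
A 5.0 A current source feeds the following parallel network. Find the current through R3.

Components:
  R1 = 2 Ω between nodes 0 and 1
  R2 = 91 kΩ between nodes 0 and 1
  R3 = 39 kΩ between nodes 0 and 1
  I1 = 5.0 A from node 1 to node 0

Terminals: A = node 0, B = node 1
All resistors sit directly between nodes 0 and 1, so they are in parallel and share one voltage V; the full source current 5 A splits among them.
1/R_par = 1/2 + 1/91000 + 1/39000 = 0.5 S  =>  R_par = 2 Ω
V = I × R_par = 5 × 2 = 9.999 V
I_R3 = V/R3 = 9.999/39000 = 0.0002564 A

Final answer: 0.0002564 A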